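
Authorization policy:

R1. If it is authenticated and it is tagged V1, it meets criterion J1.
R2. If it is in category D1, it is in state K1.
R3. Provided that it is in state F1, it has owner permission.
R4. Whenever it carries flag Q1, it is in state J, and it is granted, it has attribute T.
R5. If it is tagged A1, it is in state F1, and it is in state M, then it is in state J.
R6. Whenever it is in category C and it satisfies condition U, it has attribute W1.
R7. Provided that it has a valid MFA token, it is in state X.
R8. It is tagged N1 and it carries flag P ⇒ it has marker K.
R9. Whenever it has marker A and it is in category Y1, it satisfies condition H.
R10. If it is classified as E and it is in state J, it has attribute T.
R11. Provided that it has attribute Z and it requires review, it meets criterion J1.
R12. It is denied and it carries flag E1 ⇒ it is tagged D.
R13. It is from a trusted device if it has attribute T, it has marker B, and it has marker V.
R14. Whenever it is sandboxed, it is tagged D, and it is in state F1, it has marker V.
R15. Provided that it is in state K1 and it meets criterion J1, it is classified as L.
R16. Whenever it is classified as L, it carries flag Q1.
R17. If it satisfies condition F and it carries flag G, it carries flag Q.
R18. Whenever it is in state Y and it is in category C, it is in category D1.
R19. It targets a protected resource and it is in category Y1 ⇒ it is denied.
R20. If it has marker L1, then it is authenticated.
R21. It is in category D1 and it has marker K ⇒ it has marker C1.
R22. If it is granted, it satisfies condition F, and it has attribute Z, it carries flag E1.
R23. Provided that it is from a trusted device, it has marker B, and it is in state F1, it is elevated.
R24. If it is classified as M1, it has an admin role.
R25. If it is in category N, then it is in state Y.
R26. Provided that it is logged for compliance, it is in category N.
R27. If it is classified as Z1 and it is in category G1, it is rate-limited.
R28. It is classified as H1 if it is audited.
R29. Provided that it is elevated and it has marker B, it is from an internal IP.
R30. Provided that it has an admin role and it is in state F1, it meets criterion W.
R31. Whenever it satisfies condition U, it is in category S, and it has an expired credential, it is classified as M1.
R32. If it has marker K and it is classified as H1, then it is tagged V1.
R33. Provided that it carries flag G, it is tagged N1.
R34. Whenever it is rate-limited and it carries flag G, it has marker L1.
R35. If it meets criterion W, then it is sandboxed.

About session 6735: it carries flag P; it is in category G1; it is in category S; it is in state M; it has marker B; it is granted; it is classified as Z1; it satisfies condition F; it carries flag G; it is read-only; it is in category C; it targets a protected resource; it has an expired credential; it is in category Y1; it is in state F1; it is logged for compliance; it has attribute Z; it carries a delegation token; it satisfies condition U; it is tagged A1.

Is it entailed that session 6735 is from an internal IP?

Forward chaining from the given facts derives: has owner permission, is in state J, has attribute W1, carries flag Q, is denied, carries flag E1, is in category N, is rate-limited, is classified as M1, is tagged N1, has marker L1, has marker K, is tagged D, is authenticated, has an admin role, is in state Y, meets criterion W, is sandboxed, has marker V, is in category D1, has marker C1, is in state K1.
The only rule concluding "it is from an internal IP" is R29, which needs "it is elevated"; that is never established.

No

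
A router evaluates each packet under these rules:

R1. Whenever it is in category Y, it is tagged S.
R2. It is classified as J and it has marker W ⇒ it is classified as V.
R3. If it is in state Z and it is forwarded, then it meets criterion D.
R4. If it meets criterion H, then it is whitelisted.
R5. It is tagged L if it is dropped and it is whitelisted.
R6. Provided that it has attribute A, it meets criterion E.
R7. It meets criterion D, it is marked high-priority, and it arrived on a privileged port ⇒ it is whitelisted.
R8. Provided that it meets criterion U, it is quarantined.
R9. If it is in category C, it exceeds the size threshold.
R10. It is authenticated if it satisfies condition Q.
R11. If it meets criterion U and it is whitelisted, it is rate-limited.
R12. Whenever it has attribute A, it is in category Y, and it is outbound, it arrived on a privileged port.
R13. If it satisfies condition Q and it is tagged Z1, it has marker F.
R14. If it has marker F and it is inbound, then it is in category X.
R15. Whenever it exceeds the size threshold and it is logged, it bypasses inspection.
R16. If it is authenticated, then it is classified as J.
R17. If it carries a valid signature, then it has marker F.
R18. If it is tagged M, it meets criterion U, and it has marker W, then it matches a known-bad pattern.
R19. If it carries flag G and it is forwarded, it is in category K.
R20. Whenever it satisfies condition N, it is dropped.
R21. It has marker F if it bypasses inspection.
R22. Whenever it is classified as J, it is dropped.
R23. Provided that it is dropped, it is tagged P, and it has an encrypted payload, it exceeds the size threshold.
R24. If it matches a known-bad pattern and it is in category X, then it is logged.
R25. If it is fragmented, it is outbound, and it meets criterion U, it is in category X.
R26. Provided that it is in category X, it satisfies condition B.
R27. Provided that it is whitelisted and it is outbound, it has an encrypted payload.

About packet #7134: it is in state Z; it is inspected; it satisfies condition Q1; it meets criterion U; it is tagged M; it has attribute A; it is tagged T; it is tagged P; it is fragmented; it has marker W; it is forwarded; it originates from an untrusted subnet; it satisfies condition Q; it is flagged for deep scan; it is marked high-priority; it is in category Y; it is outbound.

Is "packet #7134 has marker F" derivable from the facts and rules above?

Yes

By R3 (it is in state Z, it is forwarded): it meets criterion D.
By R10 (it satisfies condition Q): it is authenticated.
By R12 (it has attribute A, it is in category Y, it is outbound): it arrived on a privileged port.
By R16 (it is authenticated): it is classified as J.
By R18 (it is tagged M, it meets criterion U, it has marker W): it matches a known-bad pattern.
By R22 (it is classified as J): it is dropped.
By R25 (it is fragmented, it is outbound, it meets criterion U): it is in category X.
By R7 (it meets criterion D, it is marked high-priority, it arrived on a privileged port): it is whitelisted.
By R24 (it matches a known-bad pattern, it is in category X): it is logged.
By R27 (it is whitelisted, it is outbound): it has an encrypted payload.
By R23 (it is dropped, it is tagged P, it has an encrypted payload): it exceeds the size threshold.
By R15 (it exceeds the size threshold, it is logged): it bypasses inspection.
By R21 (it bypasses inspection): it has marker F.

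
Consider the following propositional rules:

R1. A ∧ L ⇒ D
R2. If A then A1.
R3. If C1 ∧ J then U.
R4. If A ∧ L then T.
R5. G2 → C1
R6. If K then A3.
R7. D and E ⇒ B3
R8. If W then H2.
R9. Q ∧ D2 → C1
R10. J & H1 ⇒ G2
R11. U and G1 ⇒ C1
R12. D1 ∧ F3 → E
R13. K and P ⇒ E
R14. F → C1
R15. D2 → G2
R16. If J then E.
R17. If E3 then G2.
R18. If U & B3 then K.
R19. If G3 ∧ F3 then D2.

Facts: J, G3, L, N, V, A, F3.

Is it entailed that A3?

Yes

D  (by R1: A, L)
E  (by R16: J)
D2  (by R19: G3, F3)
B3  (by R7: D, E)
G2  (by R15: D2)
C1  (by R5: G2)
U  (by R3: C1, J)
K  (by R18: U, B3)
A3  (by R6: K)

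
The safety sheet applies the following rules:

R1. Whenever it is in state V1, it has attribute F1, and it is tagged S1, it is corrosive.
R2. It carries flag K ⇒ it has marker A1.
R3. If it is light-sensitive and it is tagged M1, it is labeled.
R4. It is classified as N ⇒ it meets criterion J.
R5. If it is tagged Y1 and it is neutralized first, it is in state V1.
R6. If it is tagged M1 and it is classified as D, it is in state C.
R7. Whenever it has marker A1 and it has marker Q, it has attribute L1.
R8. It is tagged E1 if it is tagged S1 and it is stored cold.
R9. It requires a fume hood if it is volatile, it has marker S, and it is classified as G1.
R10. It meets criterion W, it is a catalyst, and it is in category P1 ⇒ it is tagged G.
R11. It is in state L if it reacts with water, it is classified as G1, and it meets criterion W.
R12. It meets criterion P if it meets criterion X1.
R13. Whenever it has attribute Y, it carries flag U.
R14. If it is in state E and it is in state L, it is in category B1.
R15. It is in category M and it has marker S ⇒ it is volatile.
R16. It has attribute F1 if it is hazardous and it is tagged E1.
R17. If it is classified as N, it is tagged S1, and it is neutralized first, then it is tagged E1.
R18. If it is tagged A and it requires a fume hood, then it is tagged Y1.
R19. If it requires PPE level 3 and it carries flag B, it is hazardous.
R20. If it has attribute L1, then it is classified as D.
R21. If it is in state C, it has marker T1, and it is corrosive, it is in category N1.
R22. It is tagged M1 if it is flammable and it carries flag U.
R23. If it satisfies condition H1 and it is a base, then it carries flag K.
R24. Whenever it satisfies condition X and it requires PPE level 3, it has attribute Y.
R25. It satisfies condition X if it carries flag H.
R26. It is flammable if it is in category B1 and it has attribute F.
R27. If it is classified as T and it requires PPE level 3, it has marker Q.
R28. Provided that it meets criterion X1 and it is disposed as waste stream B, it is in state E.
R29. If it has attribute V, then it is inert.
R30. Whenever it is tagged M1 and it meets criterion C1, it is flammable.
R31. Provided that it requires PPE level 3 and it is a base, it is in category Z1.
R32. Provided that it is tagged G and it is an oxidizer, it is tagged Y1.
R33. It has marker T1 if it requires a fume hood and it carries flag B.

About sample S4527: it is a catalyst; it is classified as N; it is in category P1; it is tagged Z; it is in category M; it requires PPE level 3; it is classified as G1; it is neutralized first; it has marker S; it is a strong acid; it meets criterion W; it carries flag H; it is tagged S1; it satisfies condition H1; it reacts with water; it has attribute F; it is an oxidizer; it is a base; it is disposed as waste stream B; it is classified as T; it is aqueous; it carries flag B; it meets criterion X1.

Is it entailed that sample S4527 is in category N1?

Yes

By R10 (it meets criterion W, it is a catalyst, it is in category P1): it is tagged G.
By R11 (it reacts with water, it is classified as G1, it meets criterion W): it is in state L.
By R15 (it is in category M, it has marker S): it is volatile.
By R17 (it is classified as N, it is tagged S1, it is neutralized first): it is tagged E1.
By R19 (it requires PPE level 3, it carries flag B): it is hazardous.
By R23 (it satisfies condition H1, it is a base): it carries flag K.
By R25 (it carries flag H): it satisfies condition X.
By R27 (it is classified as T, it requires PPE level 3): it has marker Q.
By R28 (it meets criterion X1, it is disposed as waste stream B): it is in state E.
By R32 (it is tagged G, it is an oxidizer): it is tagged Y1.
By R2 (it carries flag K): it has marker A1.
By R5 (it is tagged Y1, it is neutralized first): it is in state V1.
By R7 (it has marker A1, it has marker Q): it has attribute L1.
By R9 (it is volatile, it has marker S, it is classified as G1): it requires a fume hood.
By R14 (it is in state E, it is in state L): it is in category B1.
By R16 (it is hazardous, it is tagged E1): it has attribute F1.
By R20 (it has attribute L1): it is classified as D.
By R24 (it satisfies condition X, it requires PPE level 3): it has attribute Y.
By R26 (it is in category B1, it has attribute F): it is flammable.
By R33 (it requires a fume hood, it carries flag B): it has marker T1.
By R1 (it is in state V1, it has attribute F1, it is tagged S1): it is corrosive.
By R13 (it has attribute Y): it carries flag U.
By R22 (it is flammable, it carries flag U): it is tagged M1.
By R6 (it is tagged M1, it is classified as D): it is in state C.
By R21 (it is in state C, it has marker T1, it is corrosive): it is in category N1.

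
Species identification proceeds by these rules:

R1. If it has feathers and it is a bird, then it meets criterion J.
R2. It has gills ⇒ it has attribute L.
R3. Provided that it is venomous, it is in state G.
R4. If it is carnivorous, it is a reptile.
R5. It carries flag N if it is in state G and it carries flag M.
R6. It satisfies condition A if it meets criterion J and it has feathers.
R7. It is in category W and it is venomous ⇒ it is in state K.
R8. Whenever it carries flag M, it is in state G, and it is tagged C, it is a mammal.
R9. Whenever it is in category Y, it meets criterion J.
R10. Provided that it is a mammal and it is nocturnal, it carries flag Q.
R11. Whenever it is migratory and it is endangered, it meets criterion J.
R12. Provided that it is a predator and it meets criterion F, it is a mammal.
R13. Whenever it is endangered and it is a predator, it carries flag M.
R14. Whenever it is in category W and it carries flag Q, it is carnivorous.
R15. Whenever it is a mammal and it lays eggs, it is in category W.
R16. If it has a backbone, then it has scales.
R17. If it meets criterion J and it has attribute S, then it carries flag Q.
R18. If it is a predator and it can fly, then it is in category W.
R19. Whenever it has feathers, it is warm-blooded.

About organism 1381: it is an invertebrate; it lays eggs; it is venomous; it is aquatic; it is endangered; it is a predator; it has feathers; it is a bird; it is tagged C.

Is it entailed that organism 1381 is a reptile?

Forward chaining from the given facts derives: meets criterion J, is in state G, satisfies condition A, carries flag M, is warm-blooded, carries flag N, is a mammal, is in category W, is in state K.
The only rule concluding "it is a reptile" is R4, which needs "it is carnivorous"; that is never established.

No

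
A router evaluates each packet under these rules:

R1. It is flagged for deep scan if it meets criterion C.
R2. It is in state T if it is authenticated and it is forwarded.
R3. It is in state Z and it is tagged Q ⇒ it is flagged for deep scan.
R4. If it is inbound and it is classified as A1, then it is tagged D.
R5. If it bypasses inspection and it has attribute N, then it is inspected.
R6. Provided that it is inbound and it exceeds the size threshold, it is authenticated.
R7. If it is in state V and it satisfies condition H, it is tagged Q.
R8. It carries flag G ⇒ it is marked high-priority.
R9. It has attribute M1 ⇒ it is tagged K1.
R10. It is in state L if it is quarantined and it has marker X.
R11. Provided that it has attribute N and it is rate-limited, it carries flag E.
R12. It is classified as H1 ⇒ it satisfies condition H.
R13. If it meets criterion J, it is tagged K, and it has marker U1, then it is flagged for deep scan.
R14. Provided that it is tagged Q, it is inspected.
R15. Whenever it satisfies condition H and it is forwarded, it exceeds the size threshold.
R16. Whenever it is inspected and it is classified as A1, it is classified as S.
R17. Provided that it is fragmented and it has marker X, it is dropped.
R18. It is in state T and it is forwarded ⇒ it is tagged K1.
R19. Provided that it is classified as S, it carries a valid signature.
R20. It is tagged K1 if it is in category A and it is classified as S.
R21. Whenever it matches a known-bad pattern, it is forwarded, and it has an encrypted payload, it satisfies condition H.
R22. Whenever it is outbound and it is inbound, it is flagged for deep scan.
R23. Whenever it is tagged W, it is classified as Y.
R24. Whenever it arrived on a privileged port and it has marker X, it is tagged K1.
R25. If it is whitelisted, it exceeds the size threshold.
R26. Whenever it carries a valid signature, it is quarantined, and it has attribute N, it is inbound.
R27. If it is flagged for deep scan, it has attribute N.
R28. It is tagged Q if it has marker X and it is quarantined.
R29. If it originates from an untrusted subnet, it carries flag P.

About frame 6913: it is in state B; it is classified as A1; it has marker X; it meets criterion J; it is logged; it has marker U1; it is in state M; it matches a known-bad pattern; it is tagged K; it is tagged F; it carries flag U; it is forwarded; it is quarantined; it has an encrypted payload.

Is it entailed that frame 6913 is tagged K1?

By R13 (it meets criterion J, it is tagged K, it has marker U1): it is flagged for deep scan.
By R21 (it matches a known-bad pattern, it is forwarded, it has an encrypted payload): it satisfies condition H.
By R27 (it is flagged for deep scan): it has attribute N.
By R28 (it has marker X, it is quarantined): it is tagged Q.
By R14 (it is tagged Q): it is inspected.
By R15 (it satisfies condition H, it is forwarded): it exceeds the size threshold.
By R16 (it is inspected, it is classified as A1): it is classified as S.
By R19 (it is classified as S): it carries a valid signature.
By R26 (it carries a valid signature, it is quarantined, it has attribute N): it is inbound.
By R6 (it is inbound, it exceeds the size threshold): it is authenticated.
By R2 (it is authenticated, it is forwarded): it is in state T.
By R18 (it is in state T, it is forwarded): it is tagged K1.

Yes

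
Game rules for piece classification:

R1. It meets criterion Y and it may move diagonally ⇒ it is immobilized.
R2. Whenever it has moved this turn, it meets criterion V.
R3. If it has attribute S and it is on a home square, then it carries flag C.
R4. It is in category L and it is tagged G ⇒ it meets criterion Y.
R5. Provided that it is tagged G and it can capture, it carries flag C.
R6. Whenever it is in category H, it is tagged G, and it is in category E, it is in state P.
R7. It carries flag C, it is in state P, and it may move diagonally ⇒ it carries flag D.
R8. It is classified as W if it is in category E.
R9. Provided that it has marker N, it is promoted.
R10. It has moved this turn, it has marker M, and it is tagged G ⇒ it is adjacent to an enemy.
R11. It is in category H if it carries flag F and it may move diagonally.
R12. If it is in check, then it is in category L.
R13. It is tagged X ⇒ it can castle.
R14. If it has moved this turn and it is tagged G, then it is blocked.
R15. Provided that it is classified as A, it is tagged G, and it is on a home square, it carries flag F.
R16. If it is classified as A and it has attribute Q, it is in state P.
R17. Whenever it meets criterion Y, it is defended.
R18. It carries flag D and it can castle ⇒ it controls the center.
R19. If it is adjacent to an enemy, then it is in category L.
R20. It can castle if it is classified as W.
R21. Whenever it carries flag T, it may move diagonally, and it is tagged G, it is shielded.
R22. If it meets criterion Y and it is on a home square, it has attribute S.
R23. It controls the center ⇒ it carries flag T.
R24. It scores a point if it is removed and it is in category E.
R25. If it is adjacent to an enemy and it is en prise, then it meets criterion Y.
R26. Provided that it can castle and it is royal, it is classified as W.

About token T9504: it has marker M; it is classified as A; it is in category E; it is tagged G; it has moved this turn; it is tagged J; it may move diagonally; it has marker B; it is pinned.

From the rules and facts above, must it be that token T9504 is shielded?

Forward chaining from the given facts derives: meets criterion V, is classified as W, is adjacent to an enemy, is blocked, is in category L, can castle, meets criterion Y, is defended, is immobilized.
The only rule concluding "it is shielded" is R21, which needs "it carries flag T"; that is never established.

No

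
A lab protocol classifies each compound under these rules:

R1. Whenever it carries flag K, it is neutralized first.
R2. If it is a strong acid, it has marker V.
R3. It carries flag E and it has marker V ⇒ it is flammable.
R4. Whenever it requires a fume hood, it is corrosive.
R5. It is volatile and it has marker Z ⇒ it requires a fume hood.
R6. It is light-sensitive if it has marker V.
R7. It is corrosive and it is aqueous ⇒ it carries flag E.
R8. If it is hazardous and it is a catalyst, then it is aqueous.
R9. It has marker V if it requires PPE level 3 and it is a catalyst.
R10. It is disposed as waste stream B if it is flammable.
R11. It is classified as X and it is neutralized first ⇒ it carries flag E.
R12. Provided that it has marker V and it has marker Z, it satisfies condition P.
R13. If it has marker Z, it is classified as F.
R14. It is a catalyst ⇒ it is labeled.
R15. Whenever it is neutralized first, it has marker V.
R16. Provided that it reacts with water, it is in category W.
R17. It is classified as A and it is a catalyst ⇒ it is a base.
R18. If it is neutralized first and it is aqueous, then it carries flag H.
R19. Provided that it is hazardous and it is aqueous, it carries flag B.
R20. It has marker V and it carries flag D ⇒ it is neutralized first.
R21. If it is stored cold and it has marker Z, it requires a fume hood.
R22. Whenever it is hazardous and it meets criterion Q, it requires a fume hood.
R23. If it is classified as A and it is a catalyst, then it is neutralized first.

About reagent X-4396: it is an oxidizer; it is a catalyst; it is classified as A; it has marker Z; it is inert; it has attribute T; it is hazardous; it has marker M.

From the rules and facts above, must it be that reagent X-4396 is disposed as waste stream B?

No

Forward chaining from the given facts derives: is aqueous, is classified as F, is labeled, is a base, carries flag B, is neutralized first, has marker V, carries flag H, is light-sensitive, satisfies condition P.
The only rule concluding "it is disposed as waste stream B" is R10, which needs "it is flammable"; that is never established.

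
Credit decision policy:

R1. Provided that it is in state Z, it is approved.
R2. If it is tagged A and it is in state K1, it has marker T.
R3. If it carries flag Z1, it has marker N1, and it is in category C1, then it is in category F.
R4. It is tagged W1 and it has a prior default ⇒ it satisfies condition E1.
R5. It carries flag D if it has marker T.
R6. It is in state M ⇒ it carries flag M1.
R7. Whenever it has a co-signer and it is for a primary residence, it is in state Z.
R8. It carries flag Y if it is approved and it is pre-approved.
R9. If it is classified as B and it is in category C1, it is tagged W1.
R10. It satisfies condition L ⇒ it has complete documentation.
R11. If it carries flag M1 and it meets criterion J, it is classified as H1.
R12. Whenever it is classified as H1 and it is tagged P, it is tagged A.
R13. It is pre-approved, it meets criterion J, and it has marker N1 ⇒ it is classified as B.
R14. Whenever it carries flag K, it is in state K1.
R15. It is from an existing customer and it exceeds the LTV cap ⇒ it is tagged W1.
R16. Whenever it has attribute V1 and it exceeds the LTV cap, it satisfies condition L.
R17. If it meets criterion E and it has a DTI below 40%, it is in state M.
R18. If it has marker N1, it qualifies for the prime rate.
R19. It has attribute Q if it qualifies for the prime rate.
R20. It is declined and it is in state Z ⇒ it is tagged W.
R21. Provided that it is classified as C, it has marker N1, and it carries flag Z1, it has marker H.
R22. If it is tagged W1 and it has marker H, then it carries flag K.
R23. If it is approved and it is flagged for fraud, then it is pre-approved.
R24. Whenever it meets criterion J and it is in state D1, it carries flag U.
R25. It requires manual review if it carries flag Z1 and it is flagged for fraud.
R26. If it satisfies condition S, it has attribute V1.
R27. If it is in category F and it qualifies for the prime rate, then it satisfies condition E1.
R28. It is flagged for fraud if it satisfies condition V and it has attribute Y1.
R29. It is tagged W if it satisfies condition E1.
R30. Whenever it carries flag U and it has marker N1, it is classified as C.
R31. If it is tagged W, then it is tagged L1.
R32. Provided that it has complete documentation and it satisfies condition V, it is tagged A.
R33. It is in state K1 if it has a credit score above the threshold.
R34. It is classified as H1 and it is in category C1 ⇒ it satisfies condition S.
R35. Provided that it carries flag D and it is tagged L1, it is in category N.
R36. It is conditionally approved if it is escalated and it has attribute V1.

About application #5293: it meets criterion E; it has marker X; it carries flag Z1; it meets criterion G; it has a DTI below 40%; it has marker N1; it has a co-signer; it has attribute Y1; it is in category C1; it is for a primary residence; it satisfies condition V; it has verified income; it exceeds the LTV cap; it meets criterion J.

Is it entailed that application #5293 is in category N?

Forward chaining from the given facts derives: is in category F, is in state Z, is in state M, qualifies for the prime rate, has attribute Q, satisfies condition E1, is flagged for fraud, is tagged W, is tagged L1, is approved, carries flag M1, is classified as H1, is pre-approved, requires manual review, satisfies condition S, carries flag Y, is classified as B, has attribute V1, is tagged W1, satisfies condition L, has complete documentation, is tagged A.
The only rule concluding "it is in category N" is R35, which needs "it carries flag D"; that is never established.

No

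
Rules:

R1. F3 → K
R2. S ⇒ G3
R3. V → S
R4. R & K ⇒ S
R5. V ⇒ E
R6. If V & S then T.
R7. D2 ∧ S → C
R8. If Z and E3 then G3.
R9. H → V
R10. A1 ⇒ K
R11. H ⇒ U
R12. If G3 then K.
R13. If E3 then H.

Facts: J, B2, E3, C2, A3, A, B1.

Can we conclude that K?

H  (by R13: E3)
V  (by R9: H)
S  (by R3: V)
G3  (by R2: S)
K  (by R12: G3)

Yes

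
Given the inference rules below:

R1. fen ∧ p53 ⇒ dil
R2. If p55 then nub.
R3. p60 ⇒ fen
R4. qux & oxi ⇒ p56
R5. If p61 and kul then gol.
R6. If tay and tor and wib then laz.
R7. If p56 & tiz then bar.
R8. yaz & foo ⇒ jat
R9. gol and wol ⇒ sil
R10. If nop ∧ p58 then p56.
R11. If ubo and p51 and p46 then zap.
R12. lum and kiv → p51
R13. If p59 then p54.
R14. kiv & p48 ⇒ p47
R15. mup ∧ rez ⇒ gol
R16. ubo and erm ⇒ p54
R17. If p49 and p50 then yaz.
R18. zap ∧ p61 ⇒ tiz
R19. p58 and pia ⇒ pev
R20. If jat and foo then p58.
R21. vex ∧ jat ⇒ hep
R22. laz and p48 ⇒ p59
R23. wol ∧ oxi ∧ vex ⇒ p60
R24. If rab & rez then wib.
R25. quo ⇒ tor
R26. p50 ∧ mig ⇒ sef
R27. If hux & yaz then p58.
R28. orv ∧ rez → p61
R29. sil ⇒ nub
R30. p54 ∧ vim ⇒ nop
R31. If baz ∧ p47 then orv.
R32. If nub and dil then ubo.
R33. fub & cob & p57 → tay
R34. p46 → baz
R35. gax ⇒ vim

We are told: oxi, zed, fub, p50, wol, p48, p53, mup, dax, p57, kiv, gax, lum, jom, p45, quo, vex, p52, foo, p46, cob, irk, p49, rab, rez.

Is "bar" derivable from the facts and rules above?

Yes

p51  (by R12: lum, kiv)
p47  (by R14: kiv, p48)
gol  (by R15: mup, rez)
yaz  (by R17: p49, p50)
p60  (by R23: wol, oxi, vex)
wib  (by R24: rab, rez)
tor  (by R25: quo)
tay  (by R33: fub, cob, p57)
baz  (by R34: p46)
vim  (by R35: gax)
fen  (by R3: p60)
laz  (by R6: tay, tor, wib)
jat  (by R8: yaz, foo)
sil  (by R9: gol, wol)
p58  (by R20: jat, foo)
p59  (by R22: laz, p48)
nub  (by R29: sil)
orv  (by R31: baz, p47)
dil  (by R1: fen, p53)
p54  (by R13: p59)
p61  (by R28: orv, rez)
nop  (by R30: p54, vim)
ubo  (by R32: nub, dil)
p56  (by R10: nop, p58)
zap  (by R11: ubo, p51, p46)
tiz  (by R18: zap, p61)
bar  (by R7: p56, tiz)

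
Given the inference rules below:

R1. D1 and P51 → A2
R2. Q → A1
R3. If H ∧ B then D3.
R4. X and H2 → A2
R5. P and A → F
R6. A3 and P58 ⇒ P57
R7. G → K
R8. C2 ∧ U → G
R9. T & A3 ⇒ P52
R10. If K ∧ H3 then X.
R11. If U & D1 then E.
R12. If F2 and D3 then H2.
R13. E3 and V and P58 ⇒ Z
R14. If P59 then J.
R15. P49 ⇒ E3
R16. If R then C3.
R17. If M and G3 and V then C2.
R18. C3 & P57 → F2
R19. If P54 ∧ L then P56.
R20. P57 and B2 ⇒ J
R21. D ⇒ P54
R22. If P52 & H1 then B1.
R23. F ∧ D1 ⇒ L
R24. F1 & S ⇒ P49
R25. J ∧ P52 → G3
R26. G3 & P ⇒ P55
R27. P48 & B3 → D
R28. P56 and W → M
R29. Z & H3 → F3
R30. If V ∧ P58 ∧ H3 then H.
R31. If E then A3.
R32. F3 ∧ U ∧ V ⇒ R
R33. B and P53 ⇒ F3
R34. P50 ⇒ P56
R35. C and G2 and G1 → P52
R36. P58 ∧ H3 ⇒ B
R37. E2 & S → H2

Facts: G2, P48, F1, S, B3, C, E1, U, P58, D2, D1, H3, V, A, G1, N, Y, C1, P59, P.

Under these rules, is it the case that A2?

Forward chaining from the given facts derives: F, E, J, L, P49, D, H, A3, P52, B, D3, P57, E3, P54, G3, P55, Z, P56, F3, R, C3, F2, H2.
Rules concluding A2: R1 needs P51; R4 needs X — none of these are established.

No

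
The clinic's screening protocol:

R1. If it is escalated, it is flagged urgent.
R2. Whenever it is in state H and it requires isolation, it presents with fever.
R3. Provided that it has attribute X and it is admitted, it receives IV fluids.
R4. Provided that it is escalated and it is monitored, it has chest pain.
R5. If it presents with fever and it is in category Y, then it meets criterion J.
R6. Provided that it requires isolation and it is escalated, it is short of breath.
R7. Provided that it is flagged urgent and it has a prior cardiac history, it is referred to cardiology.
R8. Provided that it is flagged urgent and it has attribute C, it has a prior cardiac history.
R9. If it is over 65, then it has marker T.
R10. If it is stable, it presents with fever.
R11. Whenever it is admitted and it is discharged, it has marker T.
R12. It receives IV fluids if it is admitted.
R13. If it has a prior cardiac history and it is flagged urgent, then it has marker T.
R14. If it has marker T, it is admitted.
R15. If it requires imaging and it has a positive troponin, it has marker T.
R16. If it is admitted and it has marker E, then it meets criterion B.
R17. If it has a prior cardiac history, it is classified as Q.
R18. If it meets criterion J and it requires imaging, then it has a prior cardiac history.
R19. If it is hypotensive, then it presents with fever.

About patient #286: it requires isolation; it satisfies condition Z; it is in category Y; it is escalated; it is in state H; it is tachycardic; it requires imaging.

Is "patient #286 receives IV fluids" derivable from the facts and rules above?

By R1 (it is escalated): it is flagged urgent.
By R2 (it is in state H, it requires isolation): it presents with fever.
By R5 (it presents with fever, it is in category Y): it meets criterion J.
By R18 (it meets criterion J, it requires imaging): it has a prior cardiac history.
By R13 (it has a prior cardiac history, it is flagged urgent): it has marker T.
By R14 (it has marker T): it is admitted.
By R12 (it is admitted): it receives IV fluids.

Yes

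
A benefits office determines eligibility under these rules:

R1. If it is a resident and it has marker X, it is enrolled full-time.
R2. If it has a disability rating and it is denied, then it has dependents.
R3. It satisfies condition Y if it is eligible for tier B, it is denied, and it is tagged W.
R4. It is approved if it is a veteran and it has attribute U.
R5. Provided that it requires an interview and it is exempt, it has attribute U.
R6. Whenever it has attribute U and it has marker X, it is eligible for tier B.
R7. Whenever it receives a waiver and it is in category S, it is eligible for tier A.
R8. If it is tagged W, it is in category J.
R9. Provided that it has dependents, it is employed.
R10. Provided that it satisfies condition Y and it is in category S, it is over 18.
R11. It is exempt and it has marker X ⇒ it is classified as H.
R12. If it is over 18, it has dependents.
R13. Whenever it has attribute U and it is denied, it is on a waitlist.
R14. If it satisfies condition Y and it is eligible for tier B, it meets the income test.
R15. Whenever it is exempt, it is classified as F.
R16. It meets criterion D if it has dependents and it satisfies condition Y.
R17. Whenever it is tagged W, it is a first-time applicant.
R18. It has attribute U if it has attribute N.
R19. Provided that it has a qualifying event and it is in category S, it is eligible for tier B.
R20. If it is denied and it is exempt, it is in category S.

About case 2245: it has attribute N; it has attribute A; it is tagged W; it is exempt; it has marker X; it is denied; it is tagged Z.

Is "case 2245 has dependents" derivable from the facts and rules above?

By R18 (it has attribute N): it has attribute U.
By R20 (it is denied, it is exempt): it is in category S.
By R6 (it has attribute U, it has marker X): it is eligible for tier B.
By R3 (it is eligible for tier B, it is denied, it is tagged W): it satisfies condition Y.
By R10 (it satisfies condition Y, it is in category S): it is over 18.
By R12 (it is over 18): it has dependents.

Yes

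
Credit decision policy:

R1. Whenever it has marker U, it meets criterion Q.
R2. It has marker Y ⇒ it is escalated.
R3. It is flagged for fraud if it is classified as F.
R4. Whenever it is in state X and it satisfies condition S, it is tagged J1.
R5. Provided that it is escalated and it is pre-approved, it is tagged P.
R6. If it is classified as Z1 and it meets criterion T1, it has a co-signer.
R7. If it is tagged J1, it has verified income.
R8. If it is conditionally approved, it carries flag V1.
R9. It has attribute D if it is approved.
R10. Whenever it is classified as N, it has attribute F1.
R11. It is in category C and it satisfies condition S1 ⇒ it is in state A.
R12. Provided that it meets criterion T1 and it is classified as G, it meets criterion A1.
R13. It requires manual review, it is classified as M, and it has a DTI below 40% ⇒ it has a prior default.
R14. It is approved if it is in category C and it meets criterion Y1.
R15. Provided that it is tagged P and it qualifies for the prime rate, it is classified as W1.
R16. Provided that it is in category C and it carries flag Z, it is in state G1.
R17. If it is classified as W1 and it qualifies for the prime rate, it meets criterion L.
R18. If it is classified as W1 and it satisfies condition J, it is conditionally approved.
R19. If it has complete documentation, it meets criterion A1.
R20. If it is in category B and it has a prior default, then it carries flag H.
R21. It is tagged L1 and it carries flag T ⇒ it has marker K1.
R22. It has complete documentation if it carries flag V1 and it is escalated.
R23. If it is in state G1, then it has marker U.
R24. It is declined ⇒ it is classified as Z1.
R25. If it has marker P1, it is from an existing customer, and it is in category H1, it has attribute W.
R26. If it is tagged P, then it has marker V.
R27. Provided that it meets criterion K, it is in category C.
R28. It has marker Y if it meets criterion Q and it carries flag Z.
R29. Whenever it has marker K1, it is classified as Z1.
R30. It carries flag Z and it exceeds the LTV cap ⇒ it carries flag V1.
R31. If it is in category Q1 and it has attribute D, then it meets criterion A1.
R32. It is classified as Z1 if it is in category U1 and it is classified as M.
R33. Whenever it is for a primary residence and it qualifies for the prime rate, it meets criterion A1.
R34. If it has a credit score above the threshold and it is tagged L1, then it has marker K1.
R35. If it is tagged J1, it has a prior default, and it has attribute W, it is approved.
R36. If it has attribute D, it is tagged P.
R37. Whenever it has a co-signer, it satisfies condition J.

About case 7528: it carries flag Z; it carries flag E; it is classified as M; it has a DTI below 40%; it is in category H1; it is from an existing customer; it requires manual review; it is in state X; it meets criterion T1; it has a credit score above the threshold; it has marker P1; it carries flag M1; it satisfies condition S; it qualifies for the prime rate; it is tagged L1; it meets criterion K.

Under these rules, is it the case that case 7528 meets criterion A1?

Yes

By R4 (it is in state X, it satisfies condition S): it is tagged J1.
By R13 (it requires manual review, it is classified as M, it has a DTI below 40%): it has a prior default.
By R25 (it has marker P1, it is from an existing customer, it is in category H1): it has attribute W.
By R27 (it meets criterion K): it is in category C.
By R34 (it has a credit score above the threshold, it is tagged L1): it has marker K1.
By R35 (it is tagged J1, it has a prior default, it has attribute W): it is approved.
By R9 (it is approved): it has attribute D.
By R16 (it is in category C, it carries flag Z): it is in state G1.
By R23 (it is in state G1): it has marker U.
By R29 (it has marker K1): it is classified as Z1.
By R36 (it has attribute D): it is tagged P.
By R1 (it has marker U): it meets criterion Q.
By R6 (it is classified as Z1, it meets criterion T1): it has a co-signer.
By R15 (it is tagged P, it qualifies for the prime rate): it is classified as W1.
By R28 (it meets criterion Q, it carries flag Z): it has marker Y.
By R37 (it has a co-signer): it satisfies condition J.
By R2 (it has marker Y): it is escalated.
By R18 (it is classified as W1, it satisfies condition J): it is conditionally approved.
By R8 (it is conditionally approved): it carries flag V1.
By R22 (it carries flag V1, it is escalated): it has complete documentation.
By R19 (it has complete documentation): it meets criterion A1.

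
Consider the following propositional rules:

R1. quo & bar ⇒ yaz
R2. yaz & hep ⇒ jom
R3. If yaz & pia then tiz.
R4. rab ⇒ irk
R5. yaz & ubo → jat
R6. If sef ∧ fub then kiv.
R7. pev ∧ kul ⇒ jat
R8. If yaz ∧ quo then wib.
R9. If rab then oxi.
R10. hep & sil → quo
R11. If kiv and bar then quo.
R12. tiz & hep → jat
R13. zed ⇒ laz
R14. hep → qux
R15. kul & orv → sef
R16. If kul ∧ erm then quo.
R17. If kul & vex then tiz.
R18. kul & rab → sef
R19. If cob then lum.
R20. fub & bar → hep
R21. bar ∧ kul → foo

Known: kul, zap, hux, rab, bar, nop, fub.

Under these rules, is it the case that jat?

No

Forward chaining from the given facts derives: irk, oxi, sef, hep, foo, kiv, quo, qux, yaz, jom, wib.
Rules concluding jat: R5 needs ubo; R7 needs pev; R12 needs tiz — none of these are established.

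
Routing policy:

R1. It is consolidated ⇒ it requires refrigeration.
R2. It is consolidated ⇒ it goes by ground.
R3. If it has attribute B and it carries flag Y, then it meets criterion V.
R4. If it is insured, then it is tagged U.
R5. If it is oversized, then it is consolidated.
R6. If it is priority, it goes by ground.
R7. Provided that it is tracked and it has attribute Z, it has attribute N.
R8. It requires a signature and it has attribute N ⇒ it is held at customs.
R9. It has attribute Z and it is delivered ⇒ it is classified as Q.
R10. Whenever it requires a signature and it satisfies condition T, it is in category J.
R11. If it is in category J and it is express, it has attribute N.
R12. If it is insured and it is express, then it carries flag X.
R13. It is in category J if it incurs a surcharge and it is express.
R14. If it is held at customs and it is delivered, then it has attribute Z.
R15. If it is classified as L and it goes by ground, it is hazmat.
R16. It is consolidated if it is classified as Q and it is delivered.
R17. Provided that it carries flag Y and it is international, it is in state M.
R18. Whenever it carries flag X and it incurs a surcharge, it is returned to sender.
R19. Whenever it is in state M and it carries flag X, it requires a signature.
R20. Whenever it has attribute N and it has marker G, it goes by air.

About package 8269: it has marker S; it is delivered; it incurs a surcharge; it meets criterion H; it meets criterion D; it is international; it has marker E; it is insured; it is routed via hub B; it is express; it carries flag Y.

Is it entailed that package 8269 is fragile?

No

Forward chaining from the given facts derives: is tagged U, carries flag X, is in category J, is in state M, is returned to sender, requires a signature, has attribute N, is held at customs, has attribute Z, is classified as Q, is consolidated, requires refrigeration, goes by ground.
No rule has "it is fragile" as its conclusion, and it is not among the given facts.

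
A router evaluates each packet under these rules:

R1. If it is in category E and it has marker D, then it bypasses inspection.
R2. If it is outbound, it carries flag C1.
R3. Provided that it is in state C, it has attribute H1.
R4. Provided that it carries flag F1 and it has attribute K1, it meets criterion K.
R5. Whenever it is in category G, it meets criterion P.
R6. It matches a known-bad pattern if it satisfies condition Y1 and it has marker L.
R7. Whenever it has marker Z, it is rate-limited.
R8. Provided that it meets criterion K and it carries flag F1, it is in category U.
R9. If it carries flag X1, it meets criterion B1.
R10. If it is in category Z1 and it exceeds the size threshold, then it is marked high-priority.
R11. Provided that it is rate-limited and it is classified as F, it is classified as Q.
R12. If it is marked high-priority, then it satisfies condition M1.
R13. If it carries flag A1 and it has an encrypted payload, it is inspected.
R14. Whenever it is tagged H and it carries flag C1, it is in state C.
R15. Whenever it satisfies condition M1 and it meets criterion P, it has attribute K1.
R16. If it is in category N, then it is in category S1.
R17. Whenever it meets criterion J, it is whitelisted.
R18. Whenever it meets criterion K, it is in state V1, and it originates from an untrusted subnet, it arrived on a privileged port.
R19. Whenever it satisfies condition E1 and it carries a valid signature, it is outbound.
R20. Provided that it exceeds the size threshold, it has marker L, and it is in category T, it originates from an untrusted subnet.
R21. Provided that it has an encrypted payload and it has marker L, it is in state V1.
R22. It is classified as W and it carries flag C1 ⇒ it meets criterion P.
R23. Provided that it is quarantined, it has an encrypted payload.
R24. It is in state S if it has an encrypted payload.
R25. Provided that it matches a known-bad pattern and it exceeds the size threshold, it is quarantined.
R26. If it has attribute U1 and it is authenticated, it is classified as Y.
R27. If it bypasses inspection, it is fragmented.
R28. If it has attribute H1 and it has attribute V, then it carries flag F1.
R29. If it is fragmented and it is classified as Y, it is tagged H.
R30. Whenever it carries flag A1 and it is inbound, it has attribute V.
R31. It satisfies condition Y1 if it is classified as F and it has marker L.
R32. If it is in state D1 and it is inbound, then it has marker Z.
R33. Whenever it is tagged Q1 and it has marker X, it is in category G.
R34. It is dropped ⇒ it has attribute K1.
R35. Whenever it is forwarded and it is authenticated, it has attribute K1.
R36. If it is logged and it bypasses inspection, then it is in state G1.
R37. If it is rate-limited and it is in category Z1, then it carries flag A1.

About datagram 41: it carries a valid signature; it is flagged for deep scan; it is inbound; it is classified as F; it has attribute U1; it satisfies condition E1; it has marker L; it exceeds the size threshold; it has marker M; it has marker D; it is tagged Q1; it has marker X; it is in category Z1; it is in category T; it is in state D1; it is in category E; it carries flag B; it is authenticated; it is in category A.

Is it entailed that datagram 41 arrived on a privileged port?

By R1 (it is in category E, it has marker D): it bypasses inspection.
By R10 (it is in category Z1, it exceeds the size threshold): it is marked high-priority.
By R12 (it is marked high-priority): it satisfies condition M1.
By R19 (it satisfies condition E1, it carries a valid signature): it is outbound.
By R20 (it exceeds the size threshold, it has marker L, it is in category T): it originates from an untrusted subnet.
By R26 (it has attribute U1, it is authenticated): it is classified as Y.
By R27 (it bypasses inspection): it is fragmented.
By R29 (it is fragmented, it is classified as Y): it is tagged H.
By R31 (it is classified as F, it has marker L): it satisfies condition Y1.
By R32 (it is in state D1, it is inbound): it has marker Z.
By R33 (it is tagged Q1, it has marker X): it is in category G.
By R2 (it is outbound): it carries flag C1.
By R5 (it is in category G): it meets criterion P.
By R6 (it satisfies condition Y1, it has marker L): it matches a known-bad pattern.
By R7 (it has marker Z): it is rate-limited.
By R14 (it is tagged H, it carries flag C1): it is in state C.
By R15 (it satisfies condition M1, it meets criterion P): it has attribute K1.
By R25 (it matches a known-bad pattern, it exceeds the size threshold): it is quarantined.
By R37 (it is rate-limited, it is in category Z1): it carries flag A1.
By R3 (it is in state C): it has attribute H1.
By R23 (it is quarantined): it has an encrypted payload.
By R30 (it carries flag A1, it is inbound): it has attribute V.
By R21 (it has an encrypted payload, it has marker L): it is in state V1.
By R28 (it has attribute H1, it has attribute V): it carries flag F1.
By R4 (it carries flag F1, it has attribute K1): it meets criterion K.
By R18 (it meets criterion K, it is in state V1, it originates from an untrusted subnet): it arrived on a privileged port.

Yes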